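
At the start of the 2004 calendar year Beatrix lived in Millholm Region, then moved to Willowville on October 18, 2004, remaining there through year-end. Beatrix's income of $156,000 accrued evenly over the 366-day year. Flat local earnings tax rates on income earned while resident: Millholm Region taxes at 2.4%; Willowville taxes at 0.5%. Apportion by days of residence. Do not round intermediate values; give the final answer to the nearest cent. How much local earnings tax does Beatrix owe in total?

$3,136.62

Millholm Region, January 1 – October 17, 2004: 291 days → $156,000 × 2.4% × 291/366 = $2,976.7869
Willowville, October 18 – December 31, 2004: 75 days → $156,000 × 0.5% × 75/366 = $159.8361
Total = $3,136.6230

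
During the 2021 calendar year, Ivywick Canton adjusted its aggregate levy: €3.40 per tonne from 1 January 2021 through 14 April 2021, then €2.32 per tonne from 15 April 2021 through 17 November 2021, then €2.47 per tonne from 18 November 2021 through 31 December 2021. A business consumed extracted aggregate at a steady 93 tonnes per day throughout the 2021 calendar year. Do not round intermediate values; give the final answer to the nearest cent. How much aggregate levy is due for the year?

1 January – 14 April 2021: 104 days × 93 tonnes/day = 9,672 tonnes at €3.40/tonne → €32,884.80
15 April – 17 November 2021: 217 days × 93 tonnes/day = 20,181 tonnes at €2.32/tonne → €46,819.92
18 November – 31 December 2021: 44 days × 93 tonnes/day = 4,092 tonnes at €2.47/tonne → €10,107.24

€89,811.96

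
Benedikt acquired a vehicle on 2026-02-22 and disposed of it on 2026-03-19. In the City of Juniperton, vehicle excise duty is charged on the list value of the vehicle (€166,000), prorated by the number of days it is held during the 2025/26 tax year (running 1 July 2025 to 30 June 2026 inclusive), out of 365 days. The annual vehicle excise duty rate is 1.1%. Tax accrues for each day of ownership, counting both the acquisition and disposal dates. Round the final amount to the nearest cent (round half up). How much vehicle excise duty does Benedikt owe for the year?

€130.07

Days held (2026-02-22 to 2026-03-19): 26 out of 365
Tax = €166,000 × 1.1% × 26/365 = €130.0712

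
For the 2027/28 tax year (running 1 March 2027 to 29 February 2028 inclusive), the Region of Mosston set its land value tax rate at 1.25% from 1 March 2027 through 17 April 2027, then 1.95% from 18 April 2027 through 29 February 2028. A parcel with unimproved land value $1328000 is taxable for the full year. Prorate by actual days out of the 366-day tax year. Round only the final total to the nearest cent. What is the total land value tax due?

$24676.85

1 March – 17 April 2027: 48 days at 1.25% → $1328000 × 1.25% × 48/366 = $2177.0492
18 April 2027 – 29 February 2028: 318 days at 1.95% → $1328000 × 1.95% × 318/366 = $22499.8033
Total = $24676.8525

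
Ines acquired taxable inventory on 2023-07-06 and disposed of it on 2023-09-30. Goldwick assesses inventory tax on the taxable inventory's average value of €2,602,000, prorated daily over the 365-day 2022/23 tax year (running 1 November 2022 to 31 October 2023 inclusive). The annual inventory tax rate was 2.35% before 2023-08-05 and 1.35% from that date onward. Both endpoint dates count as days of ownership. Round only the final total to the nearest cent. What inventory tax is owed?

2023-07-06 to 2023-08-04: 30 days at 2.35% → €2,602,000 × 2.35% × 30/365 = €5,025.7808
2023-08-05 to 2023-09-30: 57 days at 1.35% → €2,602,000 × 1.35% × 57/365 = €5,485.5863
Total = €10,511.3671

€10,511.37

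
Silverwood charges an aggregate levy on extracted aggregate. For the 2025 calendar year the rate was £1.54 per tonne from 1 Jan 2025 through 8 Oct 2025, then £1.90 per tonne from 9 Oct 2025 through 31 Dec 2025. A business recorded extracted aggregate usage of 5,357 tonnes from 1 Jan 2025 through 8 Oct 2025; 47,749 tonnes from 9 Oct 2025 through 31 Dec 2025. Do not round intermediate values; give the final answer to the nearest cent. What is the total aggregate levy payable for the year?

£98972.88

1 Jan – 8 Oct 2025: 5,357 tonnes at £1.54/tonne → £8249.78
9 Oct – 31 Dec 2025: 47,749 tonnes at £1.90/tonne → £90723.10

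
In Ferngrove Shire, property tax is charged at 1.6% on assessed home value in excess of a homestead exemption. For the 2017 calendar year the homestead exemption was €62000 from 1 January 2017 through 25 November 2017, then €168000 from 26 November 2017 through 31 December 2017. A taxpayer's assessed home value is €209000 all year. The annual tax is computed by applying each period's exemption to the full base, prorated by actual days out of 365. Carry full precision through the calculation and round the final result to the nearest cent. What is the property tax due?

€2184.72

1 January – 25 November 2017: 329 days, exemption €62000 → (€209000 − €62000) × 1.6% × 329/365 = €2120.0219
26 November – 31 December 2017: 36 days, exemption €168000 → (€209000 − €168000) × 1.6% × 36/365 = €64.7014
Total = €2184.7233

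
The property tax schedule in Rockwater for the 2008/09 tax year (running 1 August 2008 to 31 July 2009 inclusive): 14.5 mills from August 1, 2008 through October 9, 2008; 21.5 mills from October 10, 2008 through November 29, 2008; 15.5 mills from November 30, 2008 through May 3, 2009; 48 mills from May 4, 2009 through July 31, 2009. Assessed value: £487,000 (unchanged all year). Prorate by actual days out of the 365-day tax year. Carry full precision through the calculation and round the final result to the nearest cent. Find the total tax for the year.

August 1 – October 9, 2008: 70 days at 14.5 mills → £487,000 × 1.45% × 70/365 = £1,354.2603
October 10 – November 29, 2008: 51 days at 21.5 mills → £487,000 × 2.15% × 51/365 = £1,463.0014
November 30, 2008 – May 3, 2009: 155 days at 15.5 mills → £487,000 × 1.55% × 155/365 = £3,205.5274
May 4 – July 31, 2009: 89 days at 48 mills → £487,000 × 4.8% × 89/365 = £5,699.9014
Total = £11,722.6904

£11,722.69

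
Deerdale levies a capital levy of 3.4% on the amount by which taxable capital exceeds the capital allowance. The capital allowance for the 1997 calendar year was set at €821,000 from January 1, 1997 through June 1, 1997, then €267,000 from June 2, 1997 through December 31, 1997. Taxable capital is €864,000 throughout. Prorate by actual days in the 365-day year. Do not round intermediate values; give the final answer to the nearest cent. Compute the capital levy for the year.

€12,453.97

January 1 – June 1, 1997: 152 days, exemption €821,000 → (€864,000 − €821,000) × 3.4% × 152/365 = €608.8329
June 2 – December 31, 1997: 213 days, exemption €267,000 → (€864,000 − €267,000) × 3.4% × 213/365 = €11,845.1342
Total = €12,453.9671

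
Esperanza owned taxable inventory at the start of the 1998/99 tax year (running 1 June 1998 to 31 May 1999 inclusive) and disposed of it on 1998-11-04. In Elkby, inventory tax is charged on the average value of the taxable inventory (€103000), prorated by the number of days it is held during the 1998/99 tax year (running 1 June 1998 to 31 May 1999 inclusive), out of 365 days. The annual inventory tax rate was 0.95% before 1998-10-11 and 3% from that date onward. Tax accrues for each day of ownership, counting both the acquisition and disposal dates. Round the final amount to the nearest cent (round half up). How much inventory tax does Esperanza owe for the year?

€565.51

1998-06-01 to 1998-10-10: 132 days at 0.95% → €103000 × 0.95% × 132/365 = €353.8685
1998-10-11 to 1998-11-04: 25 days at 3% → €103000 × 3% × 25/365 = €211.6438
Total = €565.5123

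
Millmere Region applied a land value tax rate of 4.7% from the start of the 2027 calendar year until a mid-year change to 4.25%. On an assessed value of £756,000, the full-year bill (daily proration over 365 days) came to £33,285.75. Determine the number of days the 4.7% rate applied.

Let d = days at the first rate; then 365 − d days at the second rate.
£756,000 × [4.7%·d + 4.25%·(365−d)] / 365 = £33,285.75
Solving gives d = 124, so the new rate took effect on 5 May 2027.

124 days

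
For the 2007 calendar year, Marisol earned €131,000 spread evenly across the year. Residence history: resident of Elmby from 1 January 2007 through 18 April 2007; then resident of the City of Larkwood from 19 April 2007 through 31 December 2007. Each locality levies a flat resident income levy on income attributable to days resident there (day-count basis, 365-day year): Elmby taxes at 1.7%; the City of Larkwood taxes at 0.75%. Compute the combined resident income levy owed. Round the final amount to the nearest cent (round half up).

€1,350.74

Elmby, 1 January – 18 April 2007: 108 days → €131,000 × 1.7% × 108/365 = €658.9479
The City of Larkwood, 19 April – 31 December 2007: 257 days → €131,000 × 0.75% × 257/365 = €691.7877
Total = €1,350.7356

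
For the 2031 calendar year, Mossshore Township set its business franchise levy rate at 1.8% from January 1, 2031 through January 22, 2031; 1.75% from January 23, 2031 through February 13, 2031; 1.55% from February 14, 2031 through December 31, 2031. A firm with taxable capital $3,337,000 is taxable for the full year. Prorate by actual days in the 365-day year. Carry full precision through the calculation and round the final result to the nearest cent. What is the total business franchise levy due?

January 1 – January 22, 2031: 22 days at 1.8% → $3,337,000 × 1.8% × 22/365 = $3,620.4164
January 23 – February 13, 2031: 22 days at 1.75% → $3,337,000 × 1.75% × 22/365 = $3,519.8493
February 14 – December 31, 2031: 321 days at 1.55% → $3,337,000 × 1.55% × 321/365 = $45,488.3384
Total = $52,628.6041

$52,628.60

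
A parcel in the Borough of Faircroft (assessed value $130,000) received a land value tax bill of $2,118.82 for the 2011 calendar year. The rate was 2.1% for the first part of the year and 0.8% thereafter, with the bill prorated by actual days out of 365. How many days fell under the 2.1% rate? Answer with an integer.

Let d = days at the first rate; then 365 − d days at the second rate.
$130,000 × [2.1%·d + 0.8%·(365−d)] / 365 = $2,118.82
Solving gives d = 233, so the new rate took effect on August 22, 2011.

233 days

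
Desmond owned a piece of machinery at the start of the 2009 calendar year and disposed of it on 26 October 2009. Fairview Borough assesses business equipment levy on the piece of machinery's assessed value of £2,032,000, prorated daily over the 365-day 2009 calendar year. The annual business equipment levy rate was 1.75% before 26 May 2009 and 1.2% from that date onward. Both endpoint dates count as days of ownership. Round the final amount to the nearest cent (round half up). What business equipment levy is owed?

£24,414.62

1 January – 25 May 2009: 145 days at 1.75% → £2,032,000 × 1.75% × 145/365 = £14,126.5753
26 May – 26 October 2009: 154 days at 1.2% → £2,032,000 × 1.2% × 154/365 = £10,288.0438
Total = £24,414.6192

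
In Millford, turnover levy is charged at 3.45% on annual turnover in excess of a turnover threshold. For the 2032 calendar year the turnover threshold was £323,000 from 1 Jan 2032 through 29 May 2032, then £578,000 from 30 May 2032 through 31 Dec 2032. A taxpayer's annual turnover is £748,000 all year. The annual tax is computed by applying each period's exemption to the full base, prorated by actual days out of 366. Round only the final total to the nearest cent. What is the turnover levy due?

£9,470.53

1 Jan – 29 May 2032: 150 days, exemption £323,000 → (£748,000 − £323,000) × 3.45% × 150/366 = £6,009.2213
30 May – 31 Dec 2032: 216 days, exemption £578,000 → (£748,000 − £578,000) × 3.45% × 216/366 = £3,461.3115
Total = £9,470.5328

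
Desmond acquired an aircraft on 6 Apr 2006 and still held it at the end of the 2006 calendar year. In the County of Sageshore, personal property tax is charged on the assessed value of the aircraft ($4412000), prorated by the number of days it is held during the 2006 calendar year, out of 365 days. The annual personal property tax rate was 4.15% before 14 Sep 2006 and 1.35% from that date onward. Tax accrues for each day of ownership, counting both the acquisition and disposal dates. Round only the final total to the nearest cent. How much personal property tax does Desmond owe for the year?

$98550.78

6 Apr – 13 Sep 2006: 161 days at 4.15% → $4412000 × 4.15% × 161/365 = $80763.7753
14 Sep – 31 Dec 2006: 109 days at 1.35% → $4412000 × 1.35% × 109/365 = $17787.0082
Total = $98550.7836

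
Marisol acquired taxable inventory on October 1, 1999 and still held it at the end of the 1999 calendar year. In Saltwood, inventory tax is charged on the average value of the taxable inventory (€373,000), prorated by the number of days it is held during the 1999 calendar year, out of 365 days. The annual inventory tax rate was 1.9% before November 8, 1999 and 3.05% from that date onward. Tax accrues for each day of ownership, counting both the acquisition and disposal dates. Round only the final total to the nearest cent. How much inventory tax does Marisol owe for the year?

October 1 – November 7, 1999: 38 days at 1.9% → €373,000 × 1.9% × 38/365 = €737.8247
November 8 – December 31, 1999: 54 days at 3.05% → €373,000 × 3.05% × 54/365 = €1,683.0986
Total = €2,420.9233

€2,420.92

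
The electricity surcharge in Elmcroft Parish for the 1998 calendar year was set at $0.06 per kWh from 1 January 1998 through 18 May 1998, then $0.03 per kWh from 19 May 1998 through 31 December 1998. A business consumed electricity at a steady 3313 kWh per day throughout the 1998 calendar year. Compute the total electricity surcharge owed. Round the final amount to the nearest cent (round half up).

$49,993.17

1 January – 18 May 1998: 138 days × 3313 kWh/day = 457,194 kWh at $0.06/kWh → $27,431.64
19 May – 31 December 1998: 227 days × 3313 kWh/day = 752,051 kWh at $0.03/kWh → $22,561.53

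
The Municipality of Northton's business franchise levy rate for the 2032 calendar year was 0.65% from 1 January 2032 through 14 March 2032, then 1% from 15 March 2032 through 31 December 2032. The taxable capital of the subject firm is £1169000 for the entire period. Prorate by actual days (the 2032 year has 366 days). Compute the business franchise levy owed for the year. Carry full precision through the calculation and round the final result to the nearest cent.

£10862.76

1 January – 14 March 2032: 74 days at 0.65% → £1169000 × 0.65% × 74/366 = £1536.3087
15 March – 31 December 2032: 292 days at 1% → £1169000 × 1% × 292/366 = £9326.4481
Total = £10862.7568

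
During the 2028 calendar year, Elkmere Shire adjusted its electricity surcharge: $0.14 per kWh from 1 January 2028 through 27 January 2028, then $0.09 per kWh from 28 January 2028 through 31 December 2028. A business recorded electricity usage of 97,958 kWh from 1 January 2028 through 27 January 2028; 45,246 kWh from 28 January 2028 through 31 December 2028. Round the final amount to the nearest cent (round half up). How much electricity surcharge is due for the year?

$17786.26

1 January – 27 January 2028: 97,958 kWh at $0.14/kWh → $13714.12
28 January – 31 December 2028: 45,246 kWh at $0.09/kWh → $4072.14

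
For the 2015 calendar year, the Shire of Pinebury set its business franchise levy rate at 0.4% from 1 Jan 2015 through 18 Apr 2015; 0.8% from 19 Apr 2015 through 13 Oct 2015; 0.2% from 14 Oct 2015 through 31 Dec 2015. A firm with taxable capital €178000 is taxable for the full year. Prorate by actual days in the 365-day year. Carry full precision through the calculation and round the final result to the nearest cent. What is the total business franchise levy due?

€982.17

1 Jan – 18 Apr 2015: 108 days at 0.4% → €178000 × 0.4% × 108/365 = €210.6740
19 Apr – 13 Oct 2015: 178 days at 0.8% → €178000 × 0.8% × 178/365 = €694.4438
14 Oct – 31 Dec 2015: 79 days at 0.2% → €178000 × 0.2% × 79/365 = €77.0521
Total = €982.1699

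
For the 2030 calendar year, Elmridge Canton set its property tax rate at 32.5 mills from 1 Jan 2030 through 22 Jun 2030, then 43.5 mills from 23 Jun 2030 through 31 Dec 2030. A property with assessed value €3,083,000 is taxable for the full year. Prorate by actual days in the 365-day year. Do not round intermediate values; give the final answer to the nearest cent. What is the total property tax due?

€118,036.67

1 Jan – 22 Jun 2030: 173 days at 32.5 mills → €3,083,000 × 3.25% × 173/365 = €47,490.8699
23 Jun – 31 Dec 2030: 192 days at 43.5 mills → €3,083,000 × 4.35% × 192/365 = €70,545.7973
Total = €118,036.6671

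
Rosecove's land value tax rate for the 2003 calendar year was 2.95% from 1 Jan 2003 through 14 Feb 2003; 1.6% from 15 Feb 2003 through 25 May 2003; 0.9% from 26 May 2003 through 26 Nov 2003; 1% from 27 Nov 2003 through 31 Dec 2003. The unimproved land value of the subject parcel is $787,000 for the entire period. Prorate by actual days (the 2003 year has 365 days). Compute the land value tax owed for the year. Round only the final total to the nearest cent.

1 Jan – 14 Feb 2003: 45 days at 2.95% → $787,000 × 2.95% × 45/365 = $2,862.3082
15 Feb – 25 May 2003: 100 days at 1.6% → $787,000 × 1.6% × 100/365 = $3,449.8630
26 May – 26 Nov 2003: 185 days at 0.9% → $787,000 × 0.9% × 185/365 = $3,590.0137
27 Nov – 31 Dec 2003: 35 days at 1% → $787,000 × 1% × 35/365 = $754.6575
Total = $10,656.8425

$10,656.84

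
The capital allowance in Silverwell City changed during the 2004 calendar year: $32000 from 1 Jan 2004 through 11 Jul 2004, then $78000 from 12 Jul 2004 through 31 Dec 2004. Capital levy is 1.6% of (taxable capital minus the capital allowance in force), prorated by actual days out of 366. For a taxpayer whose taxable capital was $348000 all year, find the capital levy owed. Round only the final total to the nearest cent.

1 Jan – 11 Jul 2004: 193 days, exemption $32000 → ($348000 − $32000) × 1.6% × 193/366 = $2666.1421
12 Jul – 31 Dec 2004: 173 days, exemption $78000 → ($348000 − $78000) × 1.6% × 173/366 = $2041.9672
Total = $4708.1093

$4708.11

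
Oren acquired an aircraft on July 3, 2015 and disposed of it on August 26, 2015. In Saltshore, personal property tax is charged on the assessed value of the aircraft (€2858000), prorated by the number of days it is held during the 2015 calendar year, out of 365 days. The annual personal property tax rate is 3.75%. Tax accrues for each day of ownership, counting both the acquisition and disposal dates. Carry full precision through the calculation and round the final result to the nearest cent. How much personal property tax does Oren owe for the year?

Days held (July 3 – August 26, 2015): 55 out of 365
Tax = €2858000 × 3.75% × 55/365 = €16149.6575

€16149.66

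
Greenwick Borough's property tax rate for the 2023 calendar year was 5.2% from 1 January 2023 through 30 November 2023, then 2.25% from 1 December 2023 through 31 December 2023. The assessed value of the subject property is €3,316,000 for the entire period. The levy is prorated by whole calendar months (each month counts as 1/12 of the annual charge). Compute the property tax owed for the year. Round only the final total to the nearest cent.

1 January – 30 November 2023: 11 months at 5.2% → €3,316,000 × 5.2% × 11/12 = €158,062.6667
1 December – 31 December 2023: 1 month at 2.25% → €3,316,000 × 2.25% × 1/12 = €6,217.5000
Total = €164,280.1667

€164,280.17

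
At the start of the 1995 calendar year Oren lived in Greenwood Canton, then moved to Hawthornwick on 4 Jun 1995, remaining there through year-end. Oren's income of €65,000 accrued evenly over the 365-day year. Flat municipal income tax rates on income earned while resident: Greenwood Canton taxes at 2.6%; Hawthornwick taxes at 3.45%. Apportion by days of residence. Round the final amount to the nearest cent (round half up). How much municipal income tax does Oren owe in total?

€2,009.39

Greenwood Canton, 1 Jan – 3 Jun 1995: 154 days → €65,000 × 2.6% × 154/365 = €713.0411
Hawthornwick, 4 Jun – 31 Dec 1995: 211 days → €65,000 × 3.45% × 211/365 = €1,296.3493
Total = €2,009.3904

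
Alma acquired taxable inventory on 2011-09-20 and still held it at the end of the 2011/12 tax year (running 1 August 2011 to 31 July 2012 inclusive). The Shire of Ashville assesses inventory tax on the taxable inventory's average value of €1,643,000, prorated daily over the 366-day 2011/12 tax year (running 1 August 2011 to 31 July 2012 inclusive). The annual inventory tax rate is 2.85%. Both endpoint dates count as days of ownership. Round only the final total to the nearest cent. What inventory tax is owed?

€40,428.57

Days held (2011-09-20 to 2012-07-31): 316 out of 366
Tax = €1,643,000 × 2.85% × 316/366 = €40,428.5738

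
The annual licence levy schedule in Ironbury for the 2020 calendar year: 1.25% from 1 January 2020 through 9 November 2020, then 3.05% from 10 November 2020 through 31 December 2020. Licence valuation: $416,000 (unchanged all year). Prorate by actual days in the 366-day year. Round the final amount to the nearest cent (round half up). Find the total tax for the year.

1 January – 9 November 2020: 314 days at 1.25% → $416,000 × 1.25% × 314/366 = $4,461.2022
10 November – 31 December 2020: 52 days at 3.05% → $416,000 × 3.05% × 52/366 = $1,802.6667
Total = $6,263.8689

$6,263.87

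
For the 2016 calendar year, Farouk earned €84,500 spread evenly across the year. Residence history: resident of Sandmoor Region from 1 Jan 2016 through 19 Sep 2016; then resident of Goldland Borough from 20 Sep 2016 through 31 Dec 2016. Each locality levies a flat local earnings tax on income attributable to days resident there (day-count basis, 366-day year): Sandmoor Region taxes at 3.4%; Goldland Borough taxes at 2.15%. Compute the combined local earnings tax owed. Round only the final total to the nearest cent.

Sandmoor Region, 1 Jan – 19 Sep 2016: 263 days → €84,500 × 3.4% × 263/366 = €2,064.4781
Goldland Borough, 20 Sep – 31 Dec 2016: 103 days → €84,500 × 2.15% × 103/366 = €511.2712
Total = €2,575.7493

€2,575.75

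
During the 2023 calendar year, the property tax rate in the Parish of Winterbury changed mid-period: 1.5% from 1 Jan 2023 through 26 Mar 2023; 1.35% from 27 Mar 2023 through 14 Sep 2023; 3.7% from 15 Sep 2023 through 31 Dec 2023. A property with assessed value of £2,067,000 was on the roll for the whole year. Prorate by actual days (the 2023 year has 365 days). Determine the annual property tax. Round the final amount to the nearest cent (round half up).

1 Jan – 26 Mar 2023: 85 days at 1.5% → £2,067,000 × 1.5% × 85/365 = £7,220.3425
27 Mar – 14 Sep 2023: 172 days at 1.35% → £2,067,000 × 1.35% × 172/365 = £13,149.5178
15 Sep – 31 Dec 2023: 108 days at 3.7% → £2,067,000 × 3.7% × 108/365 = £22,629.4027
Total = £42,999.2630

£42,999.26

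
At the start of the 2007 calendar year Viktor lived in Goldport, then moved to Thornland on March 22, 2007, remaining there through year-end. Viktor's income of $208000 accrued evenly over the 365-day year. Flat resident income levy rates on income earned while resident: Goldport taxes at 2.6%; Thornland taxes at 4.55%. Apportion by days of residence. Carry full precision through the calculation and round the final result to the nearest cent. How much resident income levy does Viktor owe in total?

Goldport, January 1 – March 21, 2007: 80 days → $208000 × 2.6% × 80/365 = $1185.3151
Thornland, March 22 – December 31, 2007: 285 days → $208000 × 4.55% × 285/365 = $7389.6986
Total = $8575.0137

$8575.01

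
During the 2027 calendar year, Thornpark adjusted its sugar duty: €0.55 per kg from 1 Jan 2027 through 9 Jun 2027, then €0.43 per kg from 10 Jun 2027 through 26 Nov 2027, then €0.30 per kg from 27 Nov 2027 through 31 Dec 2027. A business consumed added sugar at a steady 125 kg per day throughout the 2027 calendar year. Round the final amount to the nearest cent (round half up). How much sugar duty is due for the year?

€21,450.00

1 Jan – 9 Jun 2027: 160 days × 125 kg/day = 20,000 kg at €0.55/kg → €11,000.00
10 Jun – 26 Nov 2027: 170 days × 125 kg/day = 21,250 kg at €0.43/kg → €9,137.50
27 Nov – 31 Dec 2027: 35 days × 125 kg/day = 4,375 kg at €0.30/kg → €1,312.50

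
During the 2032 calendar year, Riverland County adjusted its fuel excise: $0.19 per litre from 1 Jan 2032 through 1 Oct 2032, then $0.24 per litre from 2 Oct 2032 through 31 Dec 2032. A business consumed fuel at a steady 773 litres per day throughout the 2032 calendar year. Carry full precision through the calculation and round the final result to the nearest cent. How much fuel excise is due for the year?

$57,271.57

1 Jan – 1 Oct 2032: 275 days × 773 litres/day = 212,575 litres at $0.19/litre → $40,389.25
2 Oct – 31 Dec 2032: 91 days × 773 litres/day = 70,343 litres at $0.24/litre → $16,882.32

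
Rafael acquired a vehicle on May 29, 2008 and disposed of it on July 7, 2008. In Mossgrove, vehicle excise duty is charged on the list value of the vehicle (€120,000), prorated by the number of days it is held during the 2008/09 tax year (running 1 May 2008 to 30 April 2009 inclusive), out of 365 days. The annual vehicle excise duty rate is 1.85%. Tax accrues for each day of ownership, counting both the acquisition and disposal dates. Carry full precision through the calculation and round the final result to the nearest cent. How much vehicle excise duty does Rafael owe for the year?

Days held (May 29 – July 7, 2008): 40 out of 365
Tax = €120,000 × 1.85% × 40/365 = €243.2877

€243.29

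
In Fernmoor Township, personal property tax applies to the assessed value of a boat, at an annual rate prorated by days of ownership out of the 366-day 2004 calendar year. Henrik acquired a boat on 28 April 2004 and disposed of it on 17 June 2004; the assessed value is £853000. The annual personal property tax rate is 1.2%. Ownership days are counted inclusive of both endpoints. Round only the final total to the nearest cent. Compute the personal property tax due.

£1426.33

Days held (28 April – 17 June 2004): 51 out of 366
Tax = £853000 × 1.2% × 51/366 = £1426.3279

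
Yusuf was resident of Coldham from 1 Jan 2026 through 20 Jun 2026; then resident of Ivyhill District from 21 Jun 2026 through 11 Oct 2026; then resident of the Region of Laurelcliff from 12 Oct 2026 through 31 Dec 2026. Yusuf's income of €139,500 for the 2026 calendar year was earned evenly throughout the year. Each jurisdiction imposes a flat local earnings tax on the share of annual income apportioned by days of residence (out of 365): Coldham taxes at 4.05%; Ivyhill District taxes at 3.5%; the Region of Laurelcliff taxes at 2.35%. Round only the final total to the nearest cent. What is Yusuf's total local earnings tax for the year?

Coldham, 1 Jan – 20 Jun 2026: 171 days → €139,500 × 4.05% × 171/365 = €2,646.8692
Ivyhill District, 21 Jun – 11 Oct 2026: 113 days → €139,500 × 3.5% × 113/365 = €1,511.5685
The Region of Laurelcliff, 12 Oct – 31 Dec 2026: 81 days → €139,500 × 2.35% × 81/365 = €727.5021
Total = €4,885.9397

€4,885.94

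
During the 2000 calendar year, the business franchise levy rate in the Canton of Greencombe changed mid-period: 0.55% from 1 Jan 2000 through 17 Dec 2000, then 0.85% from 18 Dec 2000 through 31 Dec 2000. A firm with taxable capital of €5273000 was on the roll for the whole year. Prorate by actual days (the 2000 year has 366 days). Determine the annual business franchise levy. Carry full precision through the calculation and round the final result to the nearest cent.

€29606.60

1 Jan – 17 Dec 2000: 352 days at 0.55% → €5273000 × 0.55% × 352/366 = €27892.1530
18 Dec – 31 Dec 2000: 14 days at 0.85% → €5273000 × 0.85% × 14/366 = €1714.4454
Total = €29606.5984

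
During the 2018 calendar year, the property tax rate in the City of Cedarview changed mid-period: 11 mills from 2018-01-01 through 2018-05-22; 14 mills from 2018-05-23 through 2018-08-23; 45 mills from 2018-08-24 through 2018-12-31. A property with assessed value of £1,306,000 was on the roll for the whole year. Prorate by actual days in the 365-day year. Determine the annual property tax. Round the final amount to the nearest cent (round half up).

£31,179.41

2018-01-01 to 2018-05-22: 142 days at 11 mills → £1,306,000 × 1.1% × 142/365 = £5,588.9644
2018-05-23 to 2018-08-23: 93 days at 14 mills → £1,306,000 × 1.4% × 93/365 = £4,658.6630
2018-08-24 to 2018-12-31: 130 days at 45 mills → £1,306,000 × 4.5% × 130/365 = £20,931.7808
Total = £31,179.4082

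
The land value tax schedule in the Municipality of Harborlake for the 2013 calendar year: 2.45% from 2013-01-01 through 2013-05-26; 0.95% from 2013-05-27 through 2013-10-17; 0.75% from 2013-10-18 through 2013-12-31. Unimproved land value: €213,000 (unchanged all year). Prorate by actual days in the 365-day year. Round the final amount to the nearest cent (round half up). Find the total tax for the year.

€3,213.97

2013-01-01 to 2013-05-26: 146 days at 2.45% → €213,000 × 2.45% × 146/365 = €2,087.4000
2013-05-27 to 2013-10-17: 144 days at 0.95% → €213,000 × 0.95% × 144/365 = €798.3123
2013-10-18 to 2013-12-31: 75 days at 0.75% → €213,000 × 0.75% × 75/365 = €328.2534
Total = €3,213.9658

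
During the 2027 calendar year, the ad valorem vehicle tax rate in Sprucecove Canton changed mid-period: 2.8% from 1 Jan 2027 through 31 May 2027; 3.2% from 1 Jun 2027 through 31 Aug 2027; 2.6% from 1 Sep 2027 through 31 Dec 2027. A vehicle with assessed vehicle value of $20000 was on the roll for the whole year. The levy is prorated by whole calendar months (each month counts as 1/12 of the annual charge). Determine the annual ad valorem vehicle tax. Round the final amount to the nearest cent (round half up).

1 Jan – 31 May 2027: 5 months at 2.8% → $20000 × 2.8% × 5/12 = $233.3333
1 Jun – 31 Aug 2027: 3 months at 3.2% → $20000 × 3.2% × 3/12 = $160.0000
1 Sep – 31 Dec 2027: 4 months at 2.6% → $20000 × 2.6% × 4/12 = $173.3333
Total = $566.6667

$566.67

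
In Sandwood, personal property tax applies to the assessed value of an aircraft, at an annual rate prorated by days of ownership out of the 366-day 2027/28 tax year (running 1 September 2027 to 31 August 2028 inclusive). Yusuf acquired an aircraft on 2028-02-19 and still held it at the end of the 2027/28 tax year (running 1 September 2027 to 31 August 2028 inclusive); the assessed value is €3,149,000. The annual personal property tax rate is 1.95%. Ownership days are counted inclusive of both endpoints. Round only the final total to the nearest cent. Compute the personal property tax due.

Days held (2028-02-19 to 2028-08-31): 195 out of 366
Tax = €3,149,000 × 1.95% × 195/366 = €32,716.0451

€32,716.05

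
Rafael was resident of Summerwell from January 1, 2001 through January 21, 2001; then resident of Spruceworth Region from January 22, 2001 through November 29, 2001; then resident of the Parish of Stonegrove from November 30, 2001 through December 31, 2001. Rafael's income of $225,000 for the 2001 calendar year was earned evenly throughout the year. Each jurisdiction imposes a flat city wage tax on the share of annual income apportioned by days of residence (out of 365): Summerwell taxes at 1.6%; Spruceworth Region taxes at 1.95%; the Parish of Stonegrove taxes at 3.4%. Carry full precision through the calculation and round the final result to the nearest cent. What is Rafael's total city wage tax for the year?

$4,628.22

Summerwell, January 1 – January 21, 2001: 21 days → $225,000 × 1.6% × 21/365 = $207.1233
Spruceworth Region, January 22 – November 29, 2001: 312 days → $225,000 × 1.95% × 312/365 = $3,750.4110
The Parish of Stonegrove, November 30 – December 31, 2001: 32 days → $225,000 × 3.4% × 32/365 = $670.6849
Total = $4,628.2192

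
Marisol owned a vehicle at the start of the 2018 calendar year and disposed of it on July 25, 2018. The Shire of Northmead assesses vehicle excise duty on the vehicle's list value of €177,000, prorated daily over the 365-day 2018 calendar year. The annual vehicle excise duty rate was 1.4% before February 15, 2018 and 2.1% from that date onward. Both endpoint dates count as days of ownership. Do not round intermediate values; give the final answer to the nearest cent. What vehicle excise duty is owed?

January 1 – February 14, 2018: 45 days at 1.4% → €177,000 × 1.4% × 45/365 = €305.5068
February 15 – July 25, 2018: 161 days at 2.1% → €177,000 × 2.1% × 161/365 = €1,639.5534
Total = €1,945.0603

€1,945.06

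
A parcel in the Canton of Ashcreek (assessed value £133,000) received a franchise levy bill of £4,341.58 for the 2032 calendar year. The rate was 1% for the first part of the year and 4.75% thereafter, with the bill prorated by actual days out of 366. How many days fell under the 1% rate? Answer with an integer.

Let d = days at the first rate; then 366 − d days at the second rate.
£133,000 × [1%·d + 4.75%·(366−d)] / 366 = £4,341.58
Solving gives d = 145, so the new rate took effect on 25 May 2032.

145 days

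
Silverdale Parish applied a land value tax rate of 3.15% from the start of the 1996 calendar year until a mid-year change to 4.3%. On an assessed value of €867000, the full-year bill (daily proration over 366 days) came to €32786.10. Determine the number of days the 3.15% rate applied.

Let d = days at the first rate; then 366 − d days at the second rate.
€867000 × [3.15%·d + 4.3%·(366−d)] / 366 = €32786.10
Solving gives d = 165, so the new rate took effect on 14 June 1996.

165 days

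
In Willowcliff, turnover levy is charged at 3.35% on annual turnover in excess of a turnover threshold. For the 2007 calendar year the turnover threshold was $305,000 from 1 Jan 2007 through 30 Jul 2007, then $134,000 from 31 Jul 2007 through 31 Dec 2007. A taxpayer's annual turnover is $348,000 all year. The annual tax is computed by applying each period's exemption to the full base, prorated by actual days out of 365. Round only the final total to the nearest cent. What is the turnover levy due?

1 Jan – 30 Jul 2007: 211 days, exemption $305,000 → ($348,000 − $305,000) × 3.35% × 211/365 = $832.7274
31 Jul – 31 Dec 2007: 154 days, exemption $134,000 → ($348,000 − $134,000) × 3.35% × 154/365 = $3,024.7288
Total = $3,857.4562

$3,857.46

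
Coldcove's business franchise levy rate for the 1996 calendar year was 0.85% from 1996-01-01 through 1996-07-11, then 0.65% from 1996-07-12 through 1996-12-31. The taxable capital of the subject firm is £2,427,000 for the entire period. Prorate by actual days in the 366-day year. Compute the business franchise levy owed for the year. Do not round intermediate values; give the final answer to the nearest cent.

1996-01-01 to 1996-07-11: 193 days at 0.85% → £2,427,000 × 0.85% × 193/366 = £10,878.3975
1996-07-12 to 1996-12-31: 173 days at 0.65% → £2,427,000 × 0.65% × 173/366 = £7,456.7254
Total = £18,335.1230

£18,335.12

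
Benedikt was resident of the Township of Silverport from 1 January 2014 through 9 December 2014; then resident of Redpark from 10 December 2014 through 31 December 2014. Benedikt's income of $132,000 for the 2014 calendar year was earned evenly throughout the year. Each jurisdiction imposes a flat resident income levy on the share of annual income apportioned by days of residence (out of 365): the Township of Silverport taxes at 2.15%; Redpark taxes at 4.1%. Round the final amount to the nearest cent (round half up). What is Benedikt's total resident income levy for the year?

$2,993.15

The Township of Silverport, 1 January – 9 December 2014: 343 days → $132,000 × 2.15% × 343/365 = $2,666.9425
Redpark, 10 December – 31 December 2014: 22 days → $132,000 × 4.1% × 22/365 = $326.2027
Total = $2,993.1452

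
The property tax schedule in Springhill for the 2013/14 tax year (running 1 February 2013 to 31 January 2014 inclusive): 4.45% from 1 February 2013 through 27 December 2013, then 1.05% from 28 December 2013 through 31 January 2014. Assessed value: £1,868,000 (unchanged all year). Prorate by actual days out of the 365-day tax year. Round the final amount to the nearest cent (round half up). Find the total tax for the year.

1 February – 27 December 2013: 330 days at 4.45% → £1,868,000 × 4.45% × 330/365 = £75,155.0137
28 December 2013 – 31 January 2014: 35 days at 1.05% → £1,868,000 × 1.05% × 35/365 = £1,880.7945
Total = £77,035.8082

£77,035.81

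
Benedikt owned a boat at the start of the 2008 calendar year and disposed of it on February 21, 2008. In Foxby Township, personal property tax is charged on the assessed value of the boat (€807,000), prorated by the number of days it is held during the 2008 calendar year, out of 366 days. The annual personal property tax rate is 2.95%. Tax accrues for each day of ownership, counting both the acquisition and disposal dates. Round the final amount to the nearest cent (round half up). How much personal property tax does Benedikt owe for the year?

€3,382.34

Days held (January 1 – February 21, 2008): 52 out of 366
Tax = €807,000 × 2.95% × 52/366 = €3,382.3443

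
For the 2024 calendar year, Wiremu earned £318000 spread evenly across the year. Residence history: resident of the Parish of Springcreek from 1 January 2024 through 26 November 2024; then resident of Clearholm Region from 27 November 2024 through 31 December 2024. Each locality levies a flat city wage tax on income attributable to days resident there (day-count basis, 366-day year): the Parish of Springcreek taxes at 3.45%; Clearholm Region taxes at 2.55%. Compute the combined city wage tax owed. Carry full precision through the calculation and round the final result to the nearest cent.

£10697.31

The Parish of Springcreek, 1 January – 26 November 2024: 331 days → £318000 × 3.45% × 331/366 = £9921.8607
Clearholm Region, 27 November – 31 December 2024: 35 days → £318000 × 2.55% × 35/366 = £775.4508
Total = £10697.3115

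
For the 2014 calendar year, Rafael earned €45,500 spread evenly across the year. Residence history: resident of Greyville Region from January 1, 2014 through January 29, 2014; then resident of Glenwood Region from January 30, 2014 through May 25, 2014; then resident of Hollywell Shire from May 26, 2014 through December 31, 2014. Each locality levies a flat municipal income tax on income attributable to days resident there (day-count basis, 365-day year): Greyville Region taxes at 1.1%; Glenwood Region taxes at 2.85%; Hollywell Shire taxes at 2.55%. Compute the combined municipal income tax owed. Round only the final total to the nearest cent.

Greyville Region, January 1 – January 29, 2014: 29 days → €45,500 × 1.1% × 29/365 = €39.7658
Glenwood Region, January 30 – May 25, 2014: 116 days → €45,500 × 2.85% × 116/365 = €412.1178
Hollywell Shire, May 26 – December 31, 2014: 220 days → €45,500 × 2.55% × 220/365 = €699.3288
Total = €1,151.2123

€1,151.21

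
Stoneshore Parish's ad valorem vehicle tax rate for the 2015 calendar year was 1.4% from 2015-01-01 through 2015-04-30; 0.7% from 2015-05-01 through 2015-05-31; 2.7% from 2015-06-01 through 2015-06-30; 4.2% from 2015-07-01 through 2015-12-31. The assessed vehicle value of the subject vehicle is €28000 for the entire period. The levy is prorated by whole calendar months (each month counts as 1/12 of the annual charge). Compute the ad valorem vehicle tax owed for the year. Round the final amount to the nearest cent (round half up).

2015-01-01 to 2015-04-30: 4 months at 1.4% → €28000 × 1.4% × 4/12 = €130.6667
2015-05-01 to 2015-05-31: 1 month at 0.7% → €28000 × 0.7% × 1/12 = €16.3333
2015-06-01 to 2015-06-30: 1 month at 2.7% → €28000 × 2.7% × 1/12 = €63.0000
2015-07-01 to 2015-12-31: 6 months at 4.2% → €28000 × 4.2% × 6/12 = €588.0000
Total = €798.0000

€798.00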